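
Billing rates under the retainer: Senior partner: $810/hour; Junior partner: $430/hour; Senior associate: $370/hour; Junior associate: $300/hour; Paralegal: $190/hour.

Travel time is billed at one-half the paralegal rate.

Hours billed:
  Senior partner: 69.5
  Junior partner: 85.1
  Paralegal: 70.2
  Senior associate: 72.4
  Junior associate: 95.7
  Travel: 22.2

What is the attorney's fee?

Senior partner: 69.5 × $810 = $56,295.00
Junior partner: 85.1 × $430 = $36,593.00
Senior associate: 72.4 × $370 = $26,788.00
Junior associate: 95.7 × $300 = $28,710.00
Paralegal: 70.2 × $190 = $13,338.00
Subtotal: $56,295.00 + $36,593.00 + $26,788.00 + $28,710.00 + $13,338.00 = $161,724.00
Travel: 22.2 × ($190 ÷ 2) = 22.2 × $95.00 = $2,109.00
Total: $161,724.00 + $2,109.00 = $163,833.00

$163,833.00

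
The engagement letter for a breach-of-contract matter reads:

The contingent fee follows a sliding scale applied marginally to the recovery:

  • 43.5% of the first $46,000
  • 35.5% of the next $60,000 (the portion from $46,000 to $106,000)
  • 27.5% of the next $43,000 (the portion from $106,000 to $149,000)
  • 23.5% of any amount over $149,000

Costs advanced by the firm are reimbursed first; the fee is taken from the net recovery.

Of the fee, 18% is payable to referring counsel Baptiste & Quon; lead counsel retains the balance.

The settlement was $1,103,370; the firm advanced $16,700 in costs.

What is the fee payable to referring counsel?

$49,227.74

Fee base (net of costs): $1,103,370 − $16,700 = $1,086,670
First $46,000 at 43.5% = $20,010.00
Next $60,000 at 35.5% = $21,300.00
Next $43,000 at 27.5% = $11,825.00
Remaining $937,670 at 23.5% = $220,352.45
Fee: $20,010.00 + $21,300.00 + $11,825.00 + $220,352.45 = $273,487.45
Referral share: 18% of $273,487.45 = $49,227.74; lead counsel retains $273,487.45 − $49,227.74 = $224,259.71.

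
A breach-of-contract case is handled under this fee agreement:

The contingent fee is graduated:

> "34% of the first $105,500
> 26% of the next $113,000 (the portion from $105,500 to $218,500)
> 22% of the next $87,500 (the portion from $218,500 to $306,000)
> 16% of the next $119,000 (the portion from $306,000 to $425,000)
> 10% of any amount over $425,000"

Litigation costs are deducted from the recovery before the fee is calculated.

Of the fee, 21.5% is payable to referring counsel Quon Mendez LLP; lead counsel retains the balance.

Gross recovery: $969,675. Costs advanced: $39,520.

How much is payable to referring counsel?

Fee base (net of costs): $969,675 − $39,520 = $930,155
First $105,500 at 34% = $35,870.00
Next $113,000 at 26% = $29,380.00
Next $87,500 at 22% = $19,250.00
Next $119,000 at 16% = $19,040.00
Remaining $505,155 at 10% = $50,515.50
Fee: $35,870.00 + $29,380.00 + $19,250.00 + $19,040.00 + $50,515.50 = $154,055.50
Referral share: 21.5% of $154,055.50 = $33,121.93; lead counsel retains $154,055.50 − $33,121.93 = $120,933.57.

$33,121.93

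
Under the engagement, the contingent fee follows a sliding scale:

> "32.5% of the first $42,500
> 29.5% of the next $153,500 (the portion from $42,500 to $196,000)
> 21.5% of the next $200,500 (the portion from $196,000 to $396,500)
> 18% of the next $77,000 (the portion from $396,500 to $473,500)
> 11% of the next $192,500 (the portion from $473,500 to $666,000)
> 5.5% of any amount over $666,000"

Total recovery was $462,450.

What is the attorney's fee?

$114,073.50

First $42,500 at 32.5% = $13,812.50
Next $153,500 at 29.5% = $45,282.50
Next $200,500 at 21.5% = $43,107.50
Remaining $65,950 at 18% = $11,871.00
Fee: $13,812.50 + $45,282.50 + $43,107.50 + $11,871.00 = $114,073.50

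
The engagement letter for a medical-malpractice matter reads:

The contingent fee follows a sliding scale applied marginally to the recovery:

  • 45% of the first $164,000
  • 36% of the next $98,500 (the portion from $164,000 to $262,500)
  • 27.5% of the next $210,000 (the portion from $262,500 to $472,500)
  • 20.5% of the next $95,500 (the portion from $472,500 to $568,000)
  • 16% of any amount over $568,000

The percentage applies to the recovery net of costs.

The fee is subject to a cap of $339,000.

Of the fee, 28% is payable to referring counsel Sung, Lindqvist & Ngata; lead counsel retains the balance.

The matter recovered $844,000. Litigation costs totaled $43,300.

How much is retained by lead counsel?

Fee base (net of costs): $844,000 − $43,300 = $800,700
First $164,000 at 45% = $73,800.00
Next $98,500 at 36% = $35,460.00
Next $210,000 at 27.5% = $57,750.00
Next $95,500 at 20.5% = $19,577.50
Remaining $232,700 at 16% = $37,232.00
Fee: $73,800.00 + $35,460.00 + $57,750.00 + $19,577.50 + $37,232.00 = $223,819.50
$223,819.50 is under the $339,000 cap.
Referral share: 28% of $223,819.50 = $62,669.46; lead counsel retains $223,819.50 − $62,669.46 = $161,150.04.

$161,150.04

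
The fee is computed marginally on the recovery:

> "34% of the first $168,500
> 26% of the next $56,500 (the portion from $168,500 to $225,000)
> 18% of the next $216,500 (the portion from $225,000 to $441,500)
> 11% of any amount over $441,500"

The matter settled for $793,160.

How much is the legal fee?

First $168,500 at 34% = $57,290.00
Next $56,500 at 26% = $14,690.00
Next $216,500 at 18% = $38,970.00
Remaining $351,660 at 11% = $38,682.60
Fee: $57,290.00 + $14,690.00 + $38,970.00 + $38,682.60 = $149,632.60

$149,632.60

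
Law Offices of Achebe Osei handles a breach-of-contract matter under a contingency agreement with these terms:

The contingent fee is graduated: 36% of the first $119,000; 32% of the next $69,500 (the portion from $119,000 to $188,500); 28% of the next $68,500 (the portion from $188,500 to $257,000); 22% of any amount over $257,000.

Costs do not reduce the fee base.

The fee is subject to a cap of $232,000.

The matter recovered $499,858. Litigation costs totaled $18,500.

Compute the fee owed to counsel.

$137,688.76

Fee base is the gross recovery, $499,858; costs are reimbursed separately.
First $119,000 at 36% = $42,840.00
Next $69,500 at 32% = $22,240.00
Next $68,500 at 28% = $19,180.00
Remaining $242,858 at 22% = $53,428.76
Fee: $42,840.00 + $22,240.00 + $19,180.00 + $53,428.76 = $137,688.76
$137,688.76 is under the $232,000 cap.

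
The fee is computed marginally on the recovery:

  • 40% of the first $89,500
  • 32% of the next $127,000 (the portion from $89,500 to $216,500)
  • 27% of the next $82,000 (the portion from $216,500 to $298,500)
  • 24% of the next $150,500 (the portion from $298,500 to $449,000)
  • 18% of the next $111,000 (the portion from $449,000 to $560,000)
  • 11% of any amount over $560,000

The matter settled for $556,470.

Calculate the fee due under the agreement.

First $89,500 at 40% = $35,800.00
Next $127,000 at 32% = $40,640.00
Next $82,000 at 27% = $22,140.00
Next $150,500 at 24% = $36,120.00
Remaining $107,470 at 18% = $19,344.60
Fee: $35,800.00 + $40,640.00 + $22,140.00 + $36,120.00 + $19,344.60 = $154,044.60

$154,044.60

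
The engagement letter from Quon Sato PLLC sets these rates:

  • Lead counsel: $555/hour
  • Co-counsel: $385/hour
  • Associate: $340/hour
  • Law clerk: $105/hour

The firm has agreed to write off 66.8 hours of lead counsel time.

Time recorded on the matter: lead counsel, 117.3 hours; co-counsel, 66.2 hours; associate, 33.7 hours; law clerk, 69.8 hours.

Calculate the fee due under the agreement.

$72,301.50

Lead counsel: 117.3 × $555 = $65,101.50
Co-counsel: 66.2 × $385 = $25,487.00
Associate: 33.7 × $340 = $11,458.00
Law clerk: 69.8 × $105 = $7,329.00
Subtotal: $109,375.50
Write-off: 66.8 × $555 = $37,074.00
Total: $109,375.50 − $37,074.00 = $72,301.50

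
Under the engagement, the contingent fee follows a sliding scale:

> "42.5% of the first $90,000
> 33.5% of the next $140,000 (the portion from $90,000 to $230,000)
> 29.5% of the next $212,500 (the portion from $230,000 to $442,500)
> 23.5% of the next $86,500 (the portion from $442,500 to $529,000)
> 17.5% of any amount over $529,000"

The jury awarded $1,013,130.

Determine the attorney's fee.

First $90,000 at 42.5% = $38,250.00
Next $140,000 at 33.5% = $46,900.00
Next $212,500 at 29.5% = $62,687.50
Next $86,500 at 23.5% = $20,327.50
Remaining $484,130 at 17.5% = $84,722.75
Fee: $38,250.00 + $46,900.00 + $62,687.50 + $20,327.50 + $84,722.75 = $252,887.75

$252,887.75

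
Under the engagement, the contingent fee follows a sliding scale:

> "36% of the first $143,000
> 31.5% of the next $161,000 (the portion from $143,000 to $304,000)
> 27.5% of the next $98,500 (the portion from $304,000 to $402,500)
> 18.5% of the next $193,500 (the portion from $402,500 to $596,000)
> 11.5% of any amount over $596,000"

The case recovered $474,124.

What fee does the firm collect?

First $143,000 at 36% = $51,480.00
Next $161,000 at 31.5% = $50,715.00
Next $98,500 at 27.5% = $27,087.50
Remaining $71,624 at 18.5% = $13,250.44
Fee: $51,480.00 + $50,715.00 + $27,087.50 + $13,250.44 = $142,532.94

$142,532.94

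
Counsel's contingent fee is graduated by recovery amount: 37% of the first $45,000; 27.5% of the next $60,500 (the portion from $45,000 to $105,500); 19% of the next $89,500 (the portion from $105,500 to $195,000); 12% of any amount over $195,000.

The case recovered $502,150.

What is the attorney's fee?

$87,150.50

First $45,000 at 37% = $16,650.00
Next $60,500 at 27.5% = $16,637.50
Next $89,500 at 19% = $17,005.00
Remaining $307,150 at 12% = $36,858.00
Fee: $16,650.00 + $16,637.50 + $17,005.00 + $36,858.00 = $87,150.50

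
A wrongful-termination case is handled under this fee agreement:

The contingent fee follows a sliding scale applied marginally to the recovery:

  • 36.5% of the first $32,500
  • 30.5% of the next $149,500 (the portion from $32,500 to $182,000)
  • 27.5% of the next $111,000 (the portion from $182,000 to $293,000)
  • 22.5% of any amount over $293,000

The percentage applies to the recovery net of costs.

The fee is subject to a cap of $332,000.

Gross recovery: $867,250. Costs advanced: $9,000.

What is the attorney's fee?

Fee base (net of costs): $867,250 − $9,000 = $858,250
First $32,500 at 36.5% = $11,862.50
Next $149,500 at 30.5% = $45,597.50
Next $111,000 at 27.5% = $30,525.00
Remaining $565,250 at 22.5% = $127,181.25
Fee: $11,862.50 + $45,597.50 + $30,525.00 + $127,181.25 = $215,166.25
$215,166.25 is under the $332,000 cap.

$215,166.25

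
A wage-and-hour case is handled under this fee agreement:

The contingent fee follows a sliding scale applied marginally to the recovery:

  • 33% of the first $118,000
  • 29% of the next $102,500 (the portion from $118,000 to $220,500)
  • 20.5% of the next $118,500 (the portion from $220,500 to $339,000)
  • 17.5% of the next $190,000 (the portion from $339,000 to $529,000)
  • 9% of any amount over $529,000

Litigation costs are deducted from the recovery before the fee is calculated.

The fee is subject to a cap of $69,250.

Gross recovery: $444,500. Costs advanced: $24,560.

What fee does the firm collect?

Fee base (net of costs): $444,500 − $24,560 = $419,940
First $118,000 at 33% = $38,940.00
Next $102,500 at 29% = $29,725.00
Next $118,500 at 20.5% = $24,292.50
Remaining $80,940 at 17.5% = $14,164.50
Fee: $38,940.00 + $29,725.00 + $24,292.50 + $14,164.50 = $107,122.00
$107,122.00 exceeds the $69,250 cap, so the fee is capped at $69,250.00.

$69,250.00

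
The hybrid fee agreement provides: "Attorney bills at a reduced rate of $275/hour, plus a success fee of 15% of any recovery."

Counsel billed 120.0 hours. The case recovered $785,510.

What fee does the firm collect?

$150,826.50

Hourly: 120.0 × $275 = $33,000.00
Success fee: 15% of $785,510 = $117,826.50
Total: $33,000.00 + $117,826.50 = $150,826.50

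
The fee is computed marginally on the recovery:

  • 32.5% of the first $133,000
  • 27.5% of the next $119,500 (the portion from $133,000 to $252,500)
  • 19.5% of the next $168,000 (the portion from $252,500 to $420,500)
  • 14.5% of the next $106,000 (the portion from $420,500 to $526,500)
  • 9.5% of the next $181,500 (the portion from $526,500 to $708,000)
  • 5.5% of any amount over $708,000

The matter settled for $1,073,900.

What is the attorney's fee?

$161,584.50

First $133,000 at 32.5% = $43,225.00
Next $119,500 at 27.5% = $32,862.50
Next $168,000 at 19.5% = $32,760.00
Next $106,000 at 14.5% = $15,370.00
Next $181,500 at 9.5% = $17,242.50
Remaining $365,900 at 5.5% = $20,124.50
Fee: $43,225.00 + $32,862.50 + $32,760.00 + $15,370.00 + $17,242.50 + $20,124.50 = $161,584.50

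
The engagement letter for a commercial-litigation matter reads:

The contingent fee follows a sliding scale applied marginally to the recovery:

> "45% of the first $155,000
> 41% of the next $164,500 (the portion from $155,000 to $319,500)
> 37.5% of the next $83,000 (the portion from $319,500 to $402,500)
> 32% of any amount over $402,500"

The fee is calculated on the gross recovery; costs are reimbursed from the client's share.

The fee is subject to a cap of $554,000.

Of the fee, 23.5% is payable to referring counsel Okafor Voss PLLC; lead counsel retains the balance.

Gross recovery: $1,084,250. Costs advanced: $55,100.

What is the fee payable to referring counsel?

Fee base is the gross recovery, $1,084,250; costs are reimbursed separately.
First $155,000 at 45% = $69,750.00
Next $164,500 at 41% = $67,445.00
Next $83,000 at 37.5% = $31,125.00
Remaining $681,750 at 32% = $218,160.00
Fee: $69,750.00 + $67,445.00 + $31,125.00 + $218,160.00 = $386,480.00
$386,480.00 is under the $554,000 cap.
Referral share: 23.5% of $386,480.00 = $90,822.80; lead counsel retains $386,480.00 − $90,822.80 = $295,657.20.

$90,822.80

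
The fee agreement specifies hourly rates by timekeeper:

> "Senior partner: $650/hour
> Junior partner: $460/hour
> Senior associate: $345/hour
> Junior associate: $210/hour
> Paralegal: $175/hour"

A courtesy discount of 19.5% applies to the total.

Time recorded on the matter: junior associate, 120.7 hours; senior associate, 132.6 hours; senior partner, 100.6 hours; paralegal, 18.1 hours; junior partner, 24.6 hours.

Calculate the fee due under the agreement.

Senior partner: 100.6 × $650 = $65,390.00
Junior partner: 24.6 × $460 = $11,316.00
Senior associate: 132.6 × $345 = $45,747.00
Junior associate: 120.7 × $210 = $25,347.00
Paralegal: 18.1 × $175 = $3,167.50
Subtotal: $150,967.50
Less 19.5% discount: −$29,438.66
Total: $150,967.50 − $29,438.66 = $121,528.84

$121,528.84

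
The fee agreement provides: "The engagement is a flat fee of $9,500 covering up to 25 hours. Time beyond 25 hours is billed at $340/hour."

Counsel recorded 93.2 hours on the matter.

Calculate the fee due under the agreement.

Flat fee: $9,500.00
Excess hours: 93.2 − 25 = 68.2
Overrun: 68.2 × $340 = $23,188.00
Total: $9,500.00 + $23,188.00 = $32,688.00

$32,688.00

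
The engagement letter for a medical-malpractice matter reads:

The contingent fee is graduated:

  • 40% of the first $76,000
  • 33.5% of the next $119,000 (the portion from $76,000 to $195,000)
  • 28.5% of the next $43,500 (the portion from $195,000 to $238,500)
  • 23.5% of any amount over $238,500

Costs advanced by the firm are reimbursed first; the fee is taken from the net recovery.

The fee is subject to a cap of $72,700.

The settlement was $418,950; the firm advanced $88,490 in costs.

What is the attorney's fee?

Fee base (net of costs): $418,950 − $88,490 = $330,460
First $76,000 at 40% = $30,400.00
Next $119,000 at 33.5% = $39,865.00
Next $43,500 at 28.5% = $12,397.50
Remaining $91,960 at 23.5% = $21,610.60
Fee: $30,400.00 + $39,865.00 + $12,397.50 + $21,610.60 = $104,273.10
$104,273.10 exceeds the $72,700 cap, so the fee is capped at $72,700.00.

$72,700.00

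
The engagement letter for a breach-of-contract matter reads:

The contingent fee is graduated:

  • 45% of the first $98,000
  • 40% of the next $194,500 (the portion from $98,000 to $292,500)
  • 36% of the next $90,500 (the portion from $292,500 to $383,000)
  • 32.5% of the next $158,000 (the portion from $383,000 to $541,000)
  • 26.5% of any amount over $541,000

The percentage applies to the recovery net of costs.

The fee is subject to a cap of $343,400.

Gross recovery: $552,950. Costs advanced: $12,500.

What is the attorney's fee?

Fee base (net of costs): $552,950 − $12,500 = $540,450
First $98,000 at 45% = $44,100.00
Next $194,500 at 40% = $77,800.00
Next $90,500 at 36% = $32,580.00
Remaining $157,450 at 32.5% = $51,171.25
Fee: $44,100.00 + $77,800.00 + $32,580.00 + $51,171.25 = $205,651.25
$205,651.25 is under the $343,400 cap.

$205,651.25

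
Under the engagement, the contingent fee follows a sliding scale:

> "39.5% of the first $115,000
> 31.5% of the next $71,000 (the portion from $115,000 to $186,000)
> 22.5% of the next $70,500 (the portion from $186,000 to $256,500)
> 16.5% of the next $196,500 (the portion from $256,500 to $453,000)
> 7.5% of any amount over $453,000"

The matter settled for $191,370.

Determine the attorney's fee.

First $115,000 at 39.5% = $45,425.00
Next $71,000 at 31.5% = $22,365.00
Remaining $5,370 at 22.5% = $1,208.25
Fee: $45,425.00 + $22,365.00 + $1,208.25 = $68,998.25

$68,998.25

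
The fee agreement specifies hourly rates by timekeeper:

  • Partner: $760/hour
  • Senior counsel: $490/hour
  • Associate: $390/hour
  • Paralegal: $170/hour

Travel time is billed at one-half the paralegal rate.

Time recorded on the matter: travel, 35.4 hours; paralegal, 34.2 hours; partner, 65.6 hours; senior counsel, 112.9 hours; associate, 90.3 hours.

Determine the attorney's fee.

$149,217.00

Partner: 65.6 × $760 = $49,856.00
Senior counsel: 112.9 × $490 = $55,321.00
Associate: 90.3 × $390 = $35,217.00
Paralegal: 34.2 × $170 = $5,814.00
Subtotal: $49,856.00 + $55,321.00 + $35,217.00 + $5,814.00 = $146,208.00
Travel: 35.4 × ($170 ÷ 2) = 35.4 × $85.00 = $3,009.00
Total: $146,208.00 + $3,009.00 = $149,217.00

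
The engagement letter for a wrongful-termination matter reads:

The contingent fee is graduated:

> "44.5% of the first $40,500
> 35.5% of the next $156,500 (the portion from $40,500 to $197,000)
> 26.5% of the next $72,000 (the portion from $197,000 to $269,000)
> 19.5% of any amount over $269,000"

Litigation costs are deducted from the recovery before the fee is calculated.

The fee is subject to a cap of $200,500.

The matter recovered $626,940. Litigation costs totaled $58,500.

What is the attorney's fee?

$151,050.80

Fee base (net of costs): $626,940 − $58,500 = $568,440
First $40,500 at 44.5% = $18,022.50
Next $156,500 at 35.5% = $55,557.50
Next $72,000 at 26.5% = $19,080.00
Remaining $299,440 at 19.5% = $58,390.80
Fee: $18,022.50 + $55,557.50 + $19,080.00 + $58,390.80 = $151,050.80
$151,050.80 is under the $200,500 cap.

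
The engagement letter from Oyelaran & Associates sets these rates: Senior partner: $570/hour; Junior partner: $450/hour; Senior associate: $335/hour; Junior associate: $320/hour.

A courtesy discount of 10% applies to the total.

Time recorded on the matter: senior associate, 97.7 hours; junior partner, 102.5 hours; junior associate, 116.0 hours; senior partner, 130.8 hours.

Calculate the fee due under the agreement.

$171,477.45

Senior partner: 130.8 × $570 = $74,556.00
Junior partner: 102.5 × $450 = $46,125.00
Senior associate: 97.7 × $335 = $32,729.50
Junior associate: 116.0 × $320 = $37,120.00
Subtotal: $190,530.50
Less 10% discount: −$19,053.05
Total: $190,530.50 − $19,053.05 = $171,477.45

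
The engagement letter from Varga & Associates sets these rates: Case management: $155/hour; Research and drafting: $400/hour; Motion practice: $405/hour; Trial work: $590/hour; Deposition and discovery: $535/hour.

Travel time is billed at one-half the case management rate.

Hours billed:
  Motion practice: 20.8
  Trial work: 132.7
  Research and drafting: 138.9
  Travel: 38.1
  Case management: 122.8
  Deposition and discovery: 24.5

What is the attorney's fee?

Case management: 122.8 × $155 = $19,034.00
Research and drafting: 138.9 × $400 = $55,560.00
Motion practice: 20.8 × $405 = $8,424.00
Trial work: 132.7 × $590 = $78,293.00
Deposition and discovery: 24.5 × $535 = $13,107.50
Subtotal: $19,034.00 + $55,560.00 + $8,424.00 + $78,293.00 + $13,107.50 = $174,418.50
Travel: 38.1 × ($155 ÷ 2) = 38.1 × $77.50 = $2,952.75
Total: $174,418.50 + $2,952.75 = $177,371.25

$177,371.25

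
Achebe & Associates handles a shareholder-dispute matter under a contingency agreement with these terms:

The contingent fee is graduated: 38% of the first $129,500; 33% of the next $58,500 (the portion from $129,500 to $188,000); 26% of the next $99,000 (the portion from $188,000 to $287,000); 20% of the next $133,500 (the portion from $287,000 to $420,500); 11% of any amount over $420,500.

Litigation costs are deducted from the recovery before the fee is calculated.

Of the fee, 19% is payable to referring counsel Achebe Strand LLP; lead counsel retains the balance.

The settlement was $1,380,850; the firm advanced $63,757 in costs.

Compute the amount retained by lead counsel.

Fee base (net of costs): $1,380,850 − $63,757 = $1,317,093
First $129,500 at 38% = $49,210.00
Next $58,500 at 33% = $19,305.00
Next $99,000 at 26% = $25,740.00
Next $133,500 at 20% = $26,700.00
Remaining $896,593 at 11% = $98,625.23
Fee: $49,210.00 + $19,305.00 + $25,740.00 + $26,700.00 + $98,625.23 = $219,580.23
Referral share: 19% of $219,580.23 = $41,720.24; lead counsel retains $219,580.23 − $41,720.24 = $177,859.99.

$177,859.99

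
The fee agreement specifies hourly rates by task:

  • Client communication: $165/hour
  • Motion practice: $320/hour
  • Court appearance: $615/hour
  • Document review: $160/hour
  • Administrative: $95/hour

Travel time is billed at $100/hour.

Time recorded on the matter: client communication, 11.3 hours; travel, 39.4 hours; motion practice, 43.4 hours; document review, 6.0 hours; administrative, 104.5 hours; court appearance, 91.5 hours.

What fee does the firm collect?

Client communication: 11.3 × $165 = $1,864.50
Motion practice: 43.4 × $320 = $13,888.00
Court appearance: 91.5 × $615 = $56,272.50
Document review: 6.0 × $160 = $960.00
Administrative: 104.5 × $95 = $9,927.50
Subtotal: $1,864.50 + $13,888.00 + $56,272.50 + $960.00 + $9,927.50 = $82,912.50
Travel: 39.4 × $100 = $3,940.00
Total: $82,912.50 + $3,940.00 = $86,852.50

$86,852.50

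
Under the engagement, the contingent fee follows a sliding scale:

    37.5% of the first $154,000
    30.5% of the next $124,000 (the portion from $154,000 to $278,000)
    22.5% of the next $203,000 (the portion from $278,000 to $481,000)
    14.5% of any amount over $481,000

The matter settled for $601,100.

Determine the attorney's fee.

First $154,000 at 37.5% = $57,750.00
Next $124,000 at 30.5% = $37,820.00
Next $203,000 at 22.5% = $45,675.00
Remaining $120,100 at 14.5% = $17,414.50
Fee: $57,750.00 + $37,820.00 + $45,675.00 + $17,414.50 = $158,659.50

$158,659.50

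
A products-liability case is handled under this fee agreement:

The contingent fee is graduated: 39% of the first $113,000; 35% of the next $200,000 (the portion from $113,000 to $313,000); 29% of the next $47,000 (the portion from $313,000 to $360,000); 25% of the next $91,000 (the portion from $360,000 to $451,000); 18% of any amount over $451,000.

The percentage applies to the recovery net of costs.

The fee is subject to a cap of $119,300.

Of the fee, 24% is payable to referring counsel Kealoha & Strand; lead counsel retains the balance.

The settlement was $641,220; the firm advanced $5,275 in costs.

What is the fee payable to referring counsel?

$28,632.00

Fee base (net of costs): $641,220 − $5,275 = $635,945
First $113,000 at 39% = $44,070.00
Next $200,000 at 35% = $70,000.00
Next $47,000 at 29% = $13,630.00
Next $91,000 at 25% = $22,750.00
Remaining $184,945 at 18% = $33,290.10
Fee: $44,070.00 + $70,000.00 + $13,630.00 + $22,750.00 + $33,290.10 = $183,740.10
$183,740.10 exceeds the $119,300 cap, so the fee is capped at $119,300.00.
Referral share: 24% of $119,300.00 = $28,632.00; lead counsel retains $119,300.00 − $28,632.00 = $90,668.00.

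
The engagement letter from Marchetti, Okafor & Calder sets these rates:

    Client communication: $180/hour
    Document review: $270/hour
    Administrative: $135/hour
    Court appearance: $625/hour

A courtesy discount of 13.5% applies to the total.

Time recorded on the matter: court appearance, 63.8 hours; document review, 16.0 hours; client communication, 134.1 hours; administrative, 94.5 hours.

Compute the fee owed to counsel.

Client communication: 134.1 × $180 = $24,138.00
Document review: 16.0 × $270 = $4,320.00
Administrative: 94.5 × $135 = $12,757.50
Court appearance: 63.8 × $625 = $39,875.00
Subtotal: $81,090.50
Less 13.5% discount: −$10,947.22
Total: $81,090.50 − $10,947.22 = $70,143.28

$70,143.28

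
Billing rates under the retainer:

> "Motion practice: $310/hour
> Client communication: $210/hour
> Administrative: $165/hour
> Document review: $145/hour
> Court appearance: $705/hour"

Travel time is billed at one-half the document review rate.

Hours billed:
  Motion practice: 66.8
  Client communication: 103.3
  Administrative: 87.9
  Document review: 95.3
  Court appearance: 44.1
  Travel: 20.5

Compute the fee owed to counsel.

$103,299.75

Motion practice: 66.8 × $310 = $20,708.00
Client communication: 103.3 × $210 = $21,693.00
Administrative: 87.9 × $165 = $14,503.50
Document review: 95.3 × $145 = $13,818.50
Court appearance: 44.1 × $705 = $31,090.50
Subtotal: $20,708.00 + $21,693.00 + $14,503.50 + $13,818.50 + $31,090.50 = $101,813.50
Travel: 20.5 × ($145 ÷ 2) = 20.5 × $72.50 = $1,486.25
Total: $101,813.50 + $1,486.25 = $103,299.75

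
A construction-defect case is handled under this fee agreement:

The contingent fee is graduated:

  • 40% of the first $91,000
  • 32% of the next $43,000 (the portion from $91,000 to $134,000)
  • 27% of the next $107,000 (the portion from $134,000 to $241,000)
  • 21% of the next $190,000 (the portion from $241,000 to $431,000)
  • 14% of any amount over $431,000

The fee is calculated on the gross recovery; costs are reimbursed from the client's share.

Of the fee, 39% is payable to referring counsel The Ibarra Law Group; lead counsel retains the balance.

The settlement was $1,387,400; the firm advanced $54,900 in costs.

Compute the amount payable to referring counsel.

$98,609.94

Fee base is the gross recovery, $1,387,400; costs are reimbursed separately.
First $91,000 at 40% = $36,400.00
Next $43,000 at 32% = $13,760.00
Next $107,000 at 27% = $28,890.00
Next $190,000 at 21% = $39,900.00
Remaining $956,400 at 14% = $133,896.00
Fee: $36,400.00 + $13,760.00 + $28,890.00 + $39,900.00 + $133,896.00 = $252,846.00
Referral share: 39% of $252,846.00 = $98,609.94; lead counsel retains $252,846.00 − $98,609.94 = $154,236.06.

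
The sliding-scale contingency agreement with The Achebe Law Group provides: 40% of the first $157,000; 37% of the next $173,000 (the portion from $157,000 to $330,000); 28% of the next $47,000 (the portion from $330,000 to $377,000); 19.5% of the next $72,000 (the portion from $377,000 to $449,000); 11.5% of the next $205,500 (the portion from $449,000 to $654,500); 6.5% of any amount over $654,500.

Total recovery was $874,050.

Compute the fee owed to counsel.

First $157,000 at 40% = $62,800.00
Next $173,000 at 37% = $64,010.00
Next $47,000 at 28% = $13,160.00
Next $72,000 at 19.5% = $14,040.00
Next $205,500 at 11.5% = $23,632.50
Remaining $219,550 at 6.5% = $14,270.75
Fee: $62,800.00 + $64,010.00 + $13,160.00 + $14,040.00 + $23,632.50 + $14,270.75 = $191,913.25

$191,913.25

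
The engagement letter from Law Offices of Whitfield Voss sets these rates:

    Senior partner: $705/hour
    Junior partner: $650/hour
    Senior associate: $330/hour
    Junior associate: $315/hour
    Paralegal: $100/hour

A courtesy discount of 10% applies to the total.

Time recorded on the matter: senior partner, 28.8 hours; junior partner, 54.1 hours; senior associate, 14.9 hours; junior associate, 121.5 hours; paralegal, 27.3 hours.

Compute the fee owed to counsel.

Senior partner: 28.8 × $705 = $20,304.00
Junior partner: 54.1 × $650 = $35,165.00
Senior associate: 14.9 × $330 = $4,917.00
Junior associate: 121.5 × $315 = $38,272.50
Paralegal: 27.3 × $100 = $2,730.00
Subtotal: $101,388.50
Less 10% discount: −$10,138.85
Total: $101,388.50 − $10,138.85 = $91,249.65

$91,249.65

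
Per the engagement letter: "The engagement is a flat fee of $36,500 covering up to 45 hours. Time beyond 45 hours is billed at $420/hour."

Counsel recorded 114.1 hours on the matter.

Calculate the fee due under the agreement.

$65,522.00

Flat fee: $36,500.00
Excess hours: 114.1 − 45 = 69.1
Overrun: 69.1 × $420 = $29,022.00
Total: $36,500.00 + $29,022.00 = $65,522.00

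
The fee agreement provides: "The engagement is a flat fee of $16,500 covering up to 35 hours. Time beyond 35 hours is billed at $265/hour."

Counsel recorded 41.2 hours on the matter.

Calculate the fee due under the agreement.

Flat fee: $16,500.00
Excess hours: 41.2 − 35 = 6.2
Overrun: 6.2 × $265 = $1,643.00
Total: $16,500.00 + $1,643.00 = $18,143.00

$18,143.00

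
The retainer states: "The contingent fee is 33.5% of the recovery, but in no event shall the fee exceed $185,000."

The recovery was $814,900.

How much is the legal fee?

$185,000.00

33.5% of $814,900 = $272,991.50
That exceeds the $185,000 cap, so the fee is capped at $185,000.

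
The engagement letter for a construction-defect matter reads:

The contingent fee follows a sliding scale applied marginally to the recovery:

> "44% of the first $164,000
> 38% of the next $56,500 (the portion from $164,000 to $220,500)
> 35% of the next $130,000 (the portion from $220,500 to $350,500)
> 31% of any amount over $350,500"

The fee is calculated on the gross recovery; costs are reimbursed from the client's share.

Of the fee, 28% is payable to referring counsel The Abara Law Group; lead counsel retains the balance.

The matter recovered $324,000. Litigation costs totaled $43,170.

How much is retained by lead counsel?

$93,495.60

Fee base is the gross recovery, $324,000; costs are reimbursed separately.
First $164,000 at 44% = $72,160.00
Next $56,500 at 38% = $21,470.00
Remaining $103,500 at 35% = $36,225.00
Fee: $72,160.00 + $21,470.00 + $36,225.00 = $129,855.00
Referral share: 28% of $129,855.00 = $36,359.40; lead counsel retains $129,855.00 − $36,359.40 = $93,495.60.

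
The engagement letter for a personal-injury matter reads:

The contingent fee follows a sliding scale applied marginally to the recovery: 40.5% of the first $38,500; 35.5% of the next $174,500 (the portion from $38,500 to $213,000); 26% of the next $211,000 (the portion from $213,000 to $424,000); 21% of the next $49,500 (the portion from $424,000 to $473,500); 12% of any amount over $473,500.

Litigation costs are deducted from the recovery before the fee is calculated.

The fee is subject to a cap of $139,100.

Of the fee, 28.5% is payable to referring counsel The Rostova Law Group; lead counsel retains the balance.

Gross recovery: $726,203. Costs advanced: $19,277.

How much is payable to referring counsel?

Fee base (net of costs): $726,203 − $19,277 = $706,926
First $38,500 at 40.5% = $15,592.50
Next $174,500 at 35.5% = $61,947.50
Next $211,000 at 26% = $54,860.00
Next $49,500 at 21% = $10,395.00
Remaining $233,426 at 12% = $28,011.12
Fee: $15,592.50 + $61,947.50 + $54,860.00 + $10,395.00 + $28,011.12 = $170,806.12
$170,806.12 exceeds the $139,100 cap, so the fee is capped at $139,100.00.
Referral share: 28.5% of $139,100.00 = $39,643.50; lead counsel retains $139,100.00 − $39,643.50 = $99,456.50.

$39,643.50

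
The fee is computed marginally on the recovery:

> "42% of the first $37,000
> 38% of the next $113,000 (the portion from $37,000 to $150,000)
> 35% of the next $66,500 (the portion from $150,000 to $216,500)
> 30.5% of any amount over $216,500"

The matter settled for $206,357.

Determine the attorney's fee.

First $37,000 at 42% = $15,540.00
Next $113,000 at 38% = $42,940.00
Remaining $56,357 at 35% = $19,724.95
Fee: $15,540.00 + $42,940.00 + $19,724.95 = $78,204.95

$78,204.95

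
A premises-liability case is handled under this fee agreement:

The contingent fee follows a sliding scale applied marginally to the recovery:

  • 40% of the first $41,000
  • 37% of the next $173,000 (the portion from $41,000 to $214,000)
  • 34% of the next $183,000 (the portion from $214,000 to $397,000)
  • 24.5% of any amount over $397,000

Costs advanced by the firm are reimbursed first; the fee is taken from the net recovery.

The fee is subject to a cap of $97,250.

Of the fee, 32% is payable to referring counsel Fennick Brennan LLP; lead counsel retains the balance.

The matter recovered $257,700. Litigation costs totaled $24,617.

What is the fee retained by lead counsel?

Fee base (net of costs): $257,700 − $24,617 = $233,083
First $41,000 at 40% = $16,400.00
Next $173,000 at 37% = $64,010.00
Remaining $19,083 at 34% = $6,488.22
Fee: $16,400.00 + $64,010.00 + $6,488.22 = $86,898.22
$86,898.22 is under the $97,250 cap.
Referral share: 32% of $86,898.22 = $27,807.43; lead counsel retains $86,898.22 − $27,807.43 = $59,090.79.

$59,090.79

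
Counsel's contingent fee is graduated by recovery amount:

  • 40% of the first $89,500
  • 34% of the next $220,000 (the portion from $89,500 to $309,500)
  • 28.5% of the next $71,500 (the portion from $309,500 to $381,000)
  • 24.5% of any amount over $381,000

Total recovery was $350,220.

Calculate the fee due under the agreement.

$122,205.20

First $89,500 at 40% = $35,800.00
Next $220,000 at 34% = $74,800.00
Remaining $40,720 at 28.5% = $11,605.20
Fee: $35,800.00 + $74,800.00 + $11,605.20 = $122,205.20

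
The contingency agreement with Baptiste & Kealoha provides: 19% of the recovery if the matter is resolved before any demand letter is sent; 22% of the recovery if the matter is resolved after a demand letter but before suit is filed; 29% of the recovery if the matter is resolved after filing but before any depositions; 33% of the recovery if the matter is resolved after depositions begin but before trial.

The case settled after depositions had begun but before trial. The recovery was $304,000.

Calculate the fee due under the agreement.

$100,320.00

The matter settled after depositions had begun but before trial, so the 33% rate applies.
$304,000 × 33% = $100,320.00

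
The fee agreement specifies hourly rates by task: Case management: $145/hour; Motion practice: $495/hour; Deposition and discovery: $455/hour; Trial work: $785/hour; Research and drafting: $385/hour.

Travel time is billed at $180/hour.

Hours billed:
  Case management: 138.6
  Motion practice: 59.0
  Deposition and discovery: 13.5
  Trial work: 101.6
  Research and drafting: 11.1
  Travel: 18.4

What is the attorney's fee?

$142,786.00

Case management: 138.6 × $145 = $20,097.00
Motion practice: 59.0 × $495 = $29,205.00
Deposition and discovery: 13.5 × $455 = $6,142.50
Trial work: 101.6 × $785 = $79,756.00
Research and drafting: 11.1 × $385 = $4,273.50
Subtotal: $20,097.00 + $29,205.00 + $6,142.50 + $79,756.00 + $4,273.50 = $139,474.00
Travel: 18.4 × $180 = $3,312.00
Total: $139,474.00 + $3,312.00 = $142,786.00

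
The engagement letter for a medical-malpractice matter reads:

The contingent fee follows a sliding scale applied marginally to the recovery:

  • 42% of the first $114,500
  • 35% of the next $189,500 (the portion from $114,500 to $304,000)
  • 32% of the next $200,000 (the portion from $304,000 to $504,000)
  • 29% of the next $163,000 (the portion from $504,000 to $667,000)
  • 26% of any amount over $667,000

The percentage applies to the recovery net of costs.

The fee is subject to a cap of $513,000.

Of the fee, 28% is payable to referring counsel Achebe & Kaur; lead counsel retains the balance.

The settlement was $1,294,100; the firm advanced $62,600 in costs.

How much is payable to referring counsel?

$104,287.40

Fee base (net of costs): $1,294,100 − $62,600 = $1,231,500
First $114,500 at 42% = $48,090.00
Next $189,500 at 35% = $66,325.00
Next $200,000 at 32% = $64,000.00
Next $163,000 at 29% = $47,270.00
Remaining $564,500 at 26% = $146,770.00
Fee: $48,090.00 + $66,325.00 + $64,000.00 + $47,270.00 + $146,770.00 = $372,455.00
$372,455.00 is under the $513,000 cap.
Referral share: 28% of $372,455.00 = $104,287.40; lead counsel retains $372,455.00 − $104,287.40 = $268,167.60.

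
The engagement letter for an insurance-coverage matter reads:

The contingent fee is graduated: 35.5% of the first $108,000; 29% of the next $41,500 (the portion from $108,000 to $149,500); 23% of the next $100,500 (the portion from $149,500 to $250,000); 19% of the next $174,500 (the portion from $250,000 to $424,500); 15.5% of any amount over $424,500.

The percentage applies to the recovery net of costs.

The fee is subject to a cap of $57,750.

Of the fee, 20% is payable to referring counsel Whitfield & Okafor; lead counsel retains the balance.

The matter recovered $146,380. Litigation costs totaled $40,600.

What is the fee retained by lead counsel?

$30,041.52

Fee base (net of costs): $146,380 − $40,600 = $105,780
First $105,780 at 35.5% = $37,551.90
$37,551.90 is under the $57,750 cap.
Referral share: 20% of $37,551.90 = $7,510.38; lead counsel retains $37,551.90 − $7,510.38 = $30,041.52.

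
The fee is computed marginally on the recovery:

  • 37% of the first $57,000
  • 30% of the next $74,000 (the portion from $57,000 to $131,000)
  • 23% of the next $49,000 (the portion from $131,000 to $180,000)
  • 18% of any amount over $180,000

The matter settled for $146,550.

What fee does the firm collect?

First $57,000 at 37% = $21,090.00
Next $74,000 at 30% = $22,200.00
Remaining $15,550 at 23% = $3,576.50
Fee: $21,090.00 + $22,200.00 + $3,576.50 = $46,866.50

$46,866.50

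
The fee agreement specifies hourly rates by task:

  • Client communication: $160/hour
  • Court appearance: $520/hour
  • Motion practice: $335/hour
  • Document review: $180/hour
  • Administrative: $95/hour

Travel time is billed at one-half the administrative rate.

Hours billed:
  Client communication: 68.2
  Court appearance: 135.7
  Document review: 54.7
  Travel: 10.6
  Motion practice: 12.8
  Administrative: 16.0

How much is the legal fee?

Client communication: 68.2 × $160 = $10,912.00
Court appearance: 135.7 × $520 = $70,564.00
Motion practice: 12.8 × $335 = $4,288.00
Document review: 54.7 × $180 = $9,846.00
Administrative: 16.0 × $95 = $1,520.00
Subtotal: $10,912.00 + $70,564.00 + $4,288.00 + $9,846.00 + $1,520.00 = $97,130.00
Travel: 10.6 × ($95 ÷ 2) = 10.6 × $47.50 = $503.50
Total: $97,130.00 + $503.50 = $97,633.50

$97,633.50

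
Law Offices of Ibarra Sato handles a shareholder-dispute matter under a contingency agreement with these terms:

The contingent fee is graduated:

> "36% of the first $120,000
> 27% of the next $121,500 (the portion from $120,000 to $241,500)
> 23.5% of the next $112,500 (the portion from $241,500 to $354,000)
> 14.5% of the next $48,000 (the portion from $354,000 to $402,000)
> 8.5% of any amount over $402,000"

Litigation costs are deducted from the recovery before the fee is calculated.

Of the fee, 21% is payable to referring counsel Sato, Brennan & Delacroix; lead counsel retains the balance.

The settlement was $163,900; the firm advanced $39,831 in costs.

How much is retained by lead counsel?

$34,995.92

Fee base (net of costs): $163,900 − $39,831 = $124,069
First $120,000 at 36% = $43,200.00
Remaining $4,069 at 27% = $1,098.63
Fee: $43,200.00 + $1,098.63 = $44,298.63
Referral share: 21% of $44,298.63 = $9,302.71; lead counsel retains $44,298.63 − $9,302.71 = $34,995.92.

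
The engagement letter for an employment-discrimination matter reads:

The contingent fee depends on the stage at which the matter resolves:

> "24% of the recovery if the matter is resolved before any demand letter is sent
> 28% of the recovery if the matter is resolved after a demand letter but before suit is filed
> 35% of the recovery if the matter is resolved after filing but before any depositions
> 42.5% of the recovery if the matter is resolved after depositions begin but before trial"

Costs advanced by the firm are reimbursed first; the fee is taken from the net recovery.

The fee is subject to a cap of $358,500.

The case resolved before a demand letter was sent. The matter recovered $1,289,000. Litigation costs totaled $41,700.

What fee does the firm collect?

Fee base (net of costs): $1,289,000 − $41,700 = $1,247,300
The matter resolved before a demand letter was sent, so the 24% rate applies.
$1,247,300 × 24% = $299,352.00
$299,352.00 is under the $358,500 cap.

$299,352.00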